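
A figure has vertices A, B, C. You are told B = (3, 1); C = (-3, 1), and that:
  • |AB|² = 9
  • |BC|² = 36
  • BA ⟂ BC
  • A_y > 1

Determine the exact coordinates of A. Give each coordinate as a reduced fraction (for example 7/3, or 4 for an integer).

1. A_x = 3  [[BA ⟂ BC ⇒ -6x+18=0] ∩ [|A−(3, 1)|²=9]]
2. A_y = 4  [[BA ⟂ BC ⇒ -6x+18=0] ∩ [|A−(3, 1)|²=9]]
   so A = (3, 4)

A = (3, 4)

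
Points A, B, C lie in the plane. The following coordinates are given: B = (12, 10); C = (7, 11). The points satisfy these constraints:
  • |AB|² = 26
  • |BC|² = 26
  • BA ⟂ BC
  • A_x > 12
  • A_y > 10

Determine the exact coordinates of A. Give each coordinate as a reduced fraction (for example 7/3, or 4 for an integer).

1. A_x = 13  [[BA ⟂ BC ⇒ -5x+1y+50=0] ∩ [|A−(12, 10)|²=26]]
2. A_y = 15  [[BA ⟂ BC ⇒ -5x+1y+50=0] ∩ [|A−(12, 10)|²=26]]
   so A = (13, 15)

A = (13, 15)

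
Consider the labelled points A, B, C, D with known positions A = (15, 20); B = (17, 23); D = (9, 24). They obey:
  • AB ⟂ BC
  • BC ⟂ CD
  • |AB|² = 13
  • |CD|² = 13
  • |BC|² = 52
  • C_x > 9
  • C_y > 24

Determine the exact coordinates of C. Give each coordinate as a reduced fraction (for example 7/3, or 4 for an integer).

C = (11, 27)

1. C_x = 11  [[AB ⟂ BC ⇒ 2x+3y-103=0] ∩ [|C−(9, 24)|²=13]]
2. C_y = 27  [[AB ⟂ BC ⇒ 2x+3y-103=0] ∩ [|C−(9, 24)|²=13]]
   so C = (11, 27)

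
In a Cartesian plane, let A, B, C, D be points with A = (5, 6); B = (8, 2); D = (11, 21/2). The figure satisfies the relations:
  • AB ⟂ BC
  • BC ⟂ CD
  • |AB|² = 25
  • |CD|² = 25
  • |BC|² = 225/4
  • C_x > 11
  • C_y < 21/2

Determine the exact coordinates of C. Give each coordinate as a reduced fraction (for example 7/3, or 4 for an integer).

1. C_x = 14  [[AB ⟂ BC ⇒ 3x-4y-16=0] ∩ [|C−(11, 21/2)|²=25]]
2. C_y = 13/2  [[AB ⟂ BC ⇒ 3x-4y-16=0] ∩ [|C−(11, 21/2)|²=25]]
   so C = (14, 13/2)

C = (14, 13/2)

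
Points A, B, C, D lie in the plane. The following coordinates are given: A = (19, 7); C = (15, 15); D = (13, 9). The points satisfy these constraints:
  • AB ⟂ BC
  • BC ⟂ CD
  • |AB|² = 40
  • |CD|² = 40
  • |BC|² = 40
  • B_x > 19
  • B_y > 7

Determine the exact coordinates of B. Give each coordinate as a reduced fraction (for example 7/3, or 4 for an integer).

B = (21, 13)

1. B_x = 21  [[BC ⟂ CD ⇒ 2x+6y-120=0] ∩ [|B−(19, 7)|²=40]]
2. B_y = 13  [[BC ⟂ CD ⇒ 2x+6y-120=0] ∩ [|B−(19, 7)|²=40]]
   so B = (21, 13)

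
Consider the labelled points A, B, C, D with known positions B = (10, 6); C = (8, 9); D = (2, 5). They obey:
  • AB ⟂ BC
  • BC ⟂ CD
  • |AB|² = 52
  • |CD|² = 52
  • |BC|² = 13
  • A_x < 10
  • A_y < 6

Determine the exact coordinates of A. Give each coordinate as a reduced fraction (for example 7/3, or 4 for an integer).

1. A_x = 4  [[AB ⟂ BC ⇒ 2x-3y-2=0] ∩ [|A−(10, 6)|²=52]]
2. A_y = 2  [[AB ⟂ BC ⇒ 2x-3y-2=0] ∩ [|A−(10, 6)|²=52]]
   so A = (4, 2)

A = (4, 2)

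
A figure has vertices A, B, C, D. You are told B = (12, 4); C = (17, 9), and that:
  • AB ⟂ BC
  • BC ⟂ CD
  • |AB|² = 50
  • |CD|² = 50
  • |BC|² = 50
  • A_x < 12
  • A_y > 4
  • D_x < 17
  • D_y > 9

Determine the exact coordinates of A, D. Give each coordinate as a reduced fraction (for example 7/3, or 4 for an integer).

A = (7, 9)
D = (12, 14)

1. A_x = 7  [[AB ⟂ BC ⇒ -5x-5y+80=0] ∩ [|A−(12, 4)|²=50]]
2. A_y = 9  [[AB ⟂ BC ⇒ -5x-5y+80=0] ∩ [|A−(12, 4)|²=50]]
   so A = (7, 9)
3. D_x = 12  [[BC ⟂ CD ⇒ 5x+5y-130=0] ∩ [|D−(17, 9)|²=50]]
4. D_y = 14  [[BC ⟂ CD ⇒ 5x+5y-130=0] ∩ [|D−(17, 9)|²=50]]
   so D = (12, 14)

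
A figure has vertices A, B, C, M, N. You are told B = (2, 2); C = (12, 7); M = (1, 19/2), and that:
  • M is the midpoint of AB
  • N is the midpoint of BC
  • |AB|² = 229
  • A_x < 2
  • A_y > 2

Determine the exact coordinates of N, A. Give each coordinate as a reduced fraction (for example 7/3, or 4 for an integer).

1. A_x = 0  [A = 2·M−B = 2·(1, 19/2)−(2, 2)]
2. A_y = 17  [A = 2·M−B = 2·(1, 19/2)−(2, 2)]
   so A = (0, 17)
3. N_x = 7  [2·N = B+C = (2, 2)+(12, 7)]
4. N_y = 9/2  [2·N = B+C = (2, 2)+(12, 7)]
   so N = (7, 9/2)

N = (7, 9/2)
A = (0, 17)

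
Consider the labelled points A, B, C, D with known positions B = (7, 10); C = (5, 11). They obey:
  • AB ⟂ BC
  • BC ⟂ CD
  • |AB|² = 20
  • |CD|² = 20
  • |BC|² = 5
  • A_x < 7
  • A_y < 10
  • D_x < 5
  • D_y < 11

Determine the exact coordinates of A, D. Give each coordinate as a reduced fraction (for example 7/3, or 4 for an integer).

1. A_x = 5  [[AB ⟂ BC ⇒ 2x-1y-4=0] ∩ [|A−(7, 10)|²=20]]
2. A_y = 6  [[AB ⟂ BC ⇒ 2x-1y-4=0] ∩ [|A−(7, 10)|²=20]]
   so A = (5, 6)
3. D_x = 3  [[BC ⟂ CD ⇒ -2x+1y-1=0] ∩ [|D−(5, 11)|²=20]]
4. D_y = 7  [[BC ⟂ CD ⇒ -2x+1y-1=0] ∩ [|D−(5, 11)|²=20]]
   so D = (3, 7)

A = (5, 6)
D = (3, 7)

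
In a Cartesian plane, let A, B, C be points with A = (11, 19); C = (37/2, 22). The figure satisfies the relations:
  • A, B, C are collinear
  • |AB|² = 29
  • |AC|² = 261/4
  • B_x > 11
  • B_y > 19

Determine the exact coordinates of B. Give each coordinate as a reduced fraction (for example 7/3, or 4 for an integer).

1. B_x = 16  [[A, B, C are collinear ⇒ 3x-15/2y+219/2=0] ∩ [|B−(11, 19)|²=29]]
2. B_y = 21  [[A, B, C are collinear ⇒ 3x-15/2y+219/2=0] ∩ [|B−(11, 19)|²=29]]
   so B = (16, 21)

B = (16, 21)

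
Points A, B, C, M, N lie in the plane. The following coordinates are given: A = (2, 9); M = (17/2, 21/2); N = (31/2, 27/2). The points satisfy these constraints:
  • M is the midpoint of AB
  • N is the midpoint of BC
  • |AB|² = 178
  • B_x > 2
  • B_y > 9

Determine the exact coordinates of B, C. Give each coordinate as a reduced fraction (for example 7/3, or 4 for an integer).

1. B_x = 15  [B = 2·M−A = 2·(17/2, 21/2)−(2, 9)]
2. B_y = 12  [B = 2·M−A = 2·(17/2, 21/2)−(2, 9)]
   so B = (15, 12)
3. C_x = 16  [C = 2·N−B = 2·(31/2, 27/2)−(15, 12)]
4. C_y = 15  [C = 2·N−B = 2·(31/2, 27/2)−(15, 12)]
   so C = (16, 15)

B = (15, 12)
C = (16, 15)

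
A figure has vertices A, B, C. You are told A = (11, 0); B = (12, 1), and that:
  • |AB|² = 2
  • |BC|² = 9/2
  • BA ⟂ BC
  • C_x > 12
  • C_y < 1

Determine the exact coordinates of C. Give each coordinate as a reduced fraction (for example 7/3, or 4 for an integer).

1. C_x = 27/2  [[BA ⟂ BC ⇒ -1x-1y+13=0] ∩ [|C−(12, 1)|²=9/2]]
2. C_y = -1/2  [[BA ⟂ BC ⇒ -1x-1y+13=0] ∩ [|C−(12, 1)|²=9/2]]
   so C = (27/2, -1/2)

C = (27/2, -1/2)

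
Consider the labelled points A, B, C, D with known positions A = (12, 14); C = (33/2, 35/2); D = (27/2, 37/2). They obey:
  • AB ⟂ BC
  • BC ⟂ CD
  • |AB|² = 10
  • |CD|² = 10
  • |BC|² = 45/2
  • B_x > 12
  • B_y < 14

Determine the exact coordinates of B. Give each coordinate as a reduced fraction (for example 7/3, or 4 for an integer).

B = (15, 13)

1. B_x = 15  [[BC ⟂ CD ⇒ 3x-1y-32=0] ∩ [|B−(12, 14)|²=10]]
2. B_y = 13  [[BC ⟂ CD ⇒ 3x-1y-32=0] ∩ [|B−(12, 14)|²=10]]
   so B = (15, 13)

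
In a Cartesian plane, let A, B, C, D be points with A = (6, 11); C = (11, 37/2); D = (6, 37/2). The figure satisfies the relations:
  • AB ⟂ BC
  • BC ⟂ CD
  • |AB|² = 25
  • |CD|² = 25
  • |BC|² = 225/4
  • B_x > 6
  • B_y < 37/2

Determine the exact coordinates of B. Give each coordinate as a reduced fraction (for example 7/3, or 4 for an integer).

1. B_x = 11  [[BC ⟂ CD ⇒ 5x-55=0] ∩ [|B−(6, 11)|²=25]]
2. B_y = 11  [[BC ⟂ CD ⇒ 5x-55=0] ∩ [|B−(6, 11)|²=25]]
   so B = (11, 11)

B = (11, 11)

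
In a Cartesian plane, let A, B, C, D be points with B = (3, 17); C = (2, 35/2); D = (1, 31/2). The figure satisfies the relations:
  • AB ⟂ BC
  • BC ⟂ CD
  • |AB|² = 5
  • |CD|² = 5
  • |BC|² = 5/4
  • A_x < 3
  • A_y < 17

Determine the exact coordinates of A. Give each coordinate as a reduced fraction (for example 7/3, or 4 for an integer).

A = (2, 15)

1. A_x = 2  [[AB ⟂ BC ⇒ 1x-1/2y+11/2=0] ∩ [|A−(3, 17)|²=5]]
2. A_y = 15  [[AB ⟂ BC ⇒ 1x-1/2y+11/2=0] ∩ [|A−(3, 17)|²=5]]
   so A = (2, 15)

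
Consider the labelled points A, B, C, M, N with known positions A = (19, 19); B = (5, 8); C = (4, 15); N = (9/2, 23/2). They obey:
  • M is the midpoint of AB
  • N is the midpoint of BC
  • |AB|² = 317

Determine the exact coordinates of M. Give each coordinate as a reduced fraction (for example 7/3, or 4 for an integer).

M = (12, 27/2)

1. M_x = 12  [2·M = A+B = (19, 19)+(5, 8)]
2. M_y = 27/2  [2·M = A+B = (19, 19)+(5, 8)]
   so M = (12, 27/2)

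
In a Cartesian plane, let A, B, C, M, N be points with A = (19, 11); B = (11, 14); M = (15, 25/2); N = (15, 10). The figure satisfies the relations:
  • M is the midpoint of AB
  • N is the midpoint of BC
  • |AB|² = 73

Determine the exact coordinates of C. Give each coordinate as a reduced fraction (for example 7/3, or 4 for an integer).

C = (19, 6)

1. C_x = 19  [C = 2·N−B = 2·(15, 10)−(11, 14)]
2. C_y = 6  [C = 2·N−B = 2·(15, 10)−(11, 14)]
   so C = (19, 6)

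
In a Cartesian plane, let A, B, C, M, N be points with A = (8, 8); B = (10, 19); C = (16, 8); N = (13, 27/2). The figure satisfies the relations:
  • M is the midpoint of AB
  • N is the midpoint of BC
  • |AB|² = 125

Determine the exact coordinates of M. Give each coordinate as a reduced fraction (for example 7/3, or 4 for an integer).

M = (9, 27/2)

1. M_x = 9  [2·M = A+B = (8, 8)+(10, 19)]
2. M_y = 27/2  [2·M = A+B = (8, 8)+(10, 19)]
   so M = (9, 27/2)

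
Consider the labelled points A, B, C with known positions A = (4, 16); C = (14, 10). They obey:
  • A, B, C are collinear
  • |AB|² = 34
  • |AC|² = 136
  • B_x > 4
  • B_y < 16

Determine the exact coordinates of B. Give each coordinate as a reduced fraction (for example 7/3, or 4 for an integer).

B = (9, 13)

1. B_x = 9  [[A, B, C are collinear ⇒ -6x-10y+184=0] ∩ [|B−(4, 16)|²=34]]
2. B_y = 13  [[A, B, C are collinear ⇒ -6x-10y+184=0] ∩ [|B−(4, 16)|²=34]]
   so B = (9, 13)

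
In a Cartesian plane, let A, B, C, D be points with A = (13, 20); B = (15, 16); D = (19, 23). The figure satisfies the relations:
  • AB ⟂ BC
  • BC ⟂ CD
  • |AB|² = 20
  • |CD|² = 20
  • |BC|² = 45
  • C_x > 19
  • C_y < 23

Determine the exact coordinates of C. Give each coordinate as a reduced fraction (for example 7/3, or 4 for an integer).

C = (21, 19)

1. C_x = 21  [[AB ⟂ BC ⇒ 2x-4y+34=0] ∩ [|C−(19, 23)|²=20]]
2. C_y = 19  [[AB ⟂ BC ⇒ 2x-4y+34=0] ∩ [|C−(19, 23)|²=20]]
   so C = (21, 19)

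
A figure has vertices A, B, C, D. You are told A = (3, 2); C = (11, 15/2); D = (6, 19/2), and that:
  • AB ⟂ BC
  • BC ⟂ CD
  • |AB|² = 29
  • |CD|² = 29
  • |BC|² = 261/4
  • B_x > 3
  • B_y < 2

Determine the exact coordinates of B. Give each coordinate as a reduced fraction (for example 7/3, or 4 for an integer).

B = (8, 0)

1. B_x = 8  [[BC ⟂ CD ⇒ 5x-2y-40=0] ∩ [|B−(3, 2)|²=29]]
2. B_y = 0  [[BC ⟂ CD ⇒ 5x-2y-40=0] ∩ [|B−(3, 2)|²=29]]
   so B = (8, 0)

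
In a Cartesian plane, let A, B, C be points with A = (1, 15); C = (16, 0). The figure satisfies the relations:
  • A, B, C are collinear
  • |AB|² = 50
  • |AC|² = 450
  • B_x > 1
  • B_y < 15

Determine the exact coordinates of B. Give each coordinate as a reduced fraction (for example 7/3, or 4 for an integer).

1. B_x = 6  [[A, B, C are collinear ⇒ -15x-15y+240=0] ∩ [|B−(1, 15)|²=50]]
2. B_y = 10  [[A, B, C are collinear ⇒ -15x-15y+240=0] ∩ [|B−(1, 15)|²=50]]
   so B = (6, 10)

B = (6, 10)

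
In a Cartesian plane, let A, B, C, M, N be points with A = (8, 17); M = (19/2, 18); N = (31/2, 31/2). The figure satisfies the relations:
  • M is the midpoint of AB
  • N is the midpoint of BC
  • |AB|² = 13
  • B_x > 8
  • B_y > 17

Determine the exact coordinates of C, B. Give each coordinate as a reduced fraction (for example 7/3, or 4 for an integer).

1. B_x = 11  [B = 2·M−A = 2·(19/2, 18)−(8, 17)]
2. B_y = 19  [B = 2·M−A = 2·(19/2, 18)−(8, 17)]
   so B = (11, 19)
3. C_x = 20  [C = 2·N−B = 2·(31/2, 31/2)−(11, 19)]
4. C_y = 12  [C = 2·N−B = 2·(31/2, 31/2)−(11, 19)]
   so C = (20, 12)

C = (20, 12)
B = (11, 19)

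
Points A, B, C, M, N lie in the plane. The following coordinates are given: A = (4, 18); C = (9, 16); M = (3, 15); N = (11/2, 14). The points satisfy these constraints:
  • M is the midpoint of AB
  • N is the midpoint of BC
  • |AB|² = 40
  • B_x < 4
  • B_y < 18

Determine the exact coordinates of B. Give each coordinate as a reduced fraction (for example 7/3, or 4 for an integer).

1. B_x = 2  [B = 2·M−A = 2·(3, 15)−(4, 18)]
2. B_y = 12  [B = 2·M−A = 2·(3, 15)−(4, 18)]
   so B = (2, 12)

B = (2, 12)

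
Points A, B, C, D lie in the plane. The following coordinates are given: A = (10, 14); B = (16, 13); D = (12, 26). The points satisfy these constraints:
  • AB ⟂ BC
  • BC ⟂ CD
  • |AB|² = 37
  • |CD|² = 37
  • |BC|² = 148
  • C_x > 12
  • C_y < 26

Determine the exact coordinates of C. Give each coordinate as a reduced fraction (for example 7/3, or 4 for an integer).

1. C_x = 18  [[AB ⟂ BC ⇒ 6x-1y-83=0] ∩ [|C−(12, 26)|²=37]]
2. C_y = 25  [[AB ⟂ BC ⇒ 6x-1y-83=0] ∩ [|C−(12, 26)|²=37]]
   so C = (18, 25)

C = (18, 25)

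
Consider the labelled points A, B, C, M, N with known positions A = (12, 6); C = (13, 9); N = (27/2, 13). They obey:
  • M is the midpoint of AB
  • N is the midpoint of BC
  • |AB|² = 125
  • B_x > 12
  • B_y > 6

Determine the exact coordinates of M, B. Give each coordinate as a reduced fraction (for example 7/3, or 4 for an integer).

1. B_x = 14  [B = 2·N−C = 2·(27/2, 13)−(13, 9)]
2. B_y = 17  [B = 2·N−C = 2·(27/2, 13)−(13, 9)]
   so B = (14, 17)
3. M_x = 13  [2·M = A+B = (12, 6)+(14, 17)]
4. M_y = 23/2  [2·M = A+B = (12, 6)+(14, 17)]
   so M = (13, 23/2)

M = (13, 23/2)
B = (14, 17)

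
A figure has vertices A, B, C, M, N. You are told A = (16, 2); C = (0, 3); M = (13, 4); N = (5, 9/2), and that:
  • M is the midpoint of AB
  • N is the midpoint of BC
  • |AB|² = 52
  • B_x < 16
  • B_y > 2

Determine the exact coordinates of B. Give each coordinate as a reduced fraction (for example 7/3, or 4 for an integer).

B = (10, 6)

1. B_x = 10  [B = 2·M−A = 2·(13, 4)−(16, 2)]
2. B_y = 6  [B = 2·M−A = 2·(13, 4)−(16, 2)]
   so B = (10, 6)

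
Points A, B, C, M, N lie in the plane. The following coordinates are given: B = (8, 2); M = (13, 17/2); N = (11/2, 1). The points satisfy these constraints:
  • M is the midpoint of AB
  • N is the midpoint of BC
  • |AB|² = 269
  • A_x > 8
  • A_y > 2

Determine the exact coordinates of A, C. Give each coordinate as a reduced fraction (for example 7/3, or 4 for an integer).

1. A_x = 18  [A = 2·M−B = 2·(13, 17/2)−(8, 2)]
2. A_y = 15  [A = 2·M−B = 2·(13, 17/2)−(8, 2)]
   so A = (18, 15)
3. C_x = 3  [C = 2·N−B = 2·(11/2, 1)−(8, 2)]
4. C_y = 0  [C = 2·N−B = 2·(11/2, 1)−(8, 2)]
   so C = (3, 0)

A = (18, 15)
C = (3, 0)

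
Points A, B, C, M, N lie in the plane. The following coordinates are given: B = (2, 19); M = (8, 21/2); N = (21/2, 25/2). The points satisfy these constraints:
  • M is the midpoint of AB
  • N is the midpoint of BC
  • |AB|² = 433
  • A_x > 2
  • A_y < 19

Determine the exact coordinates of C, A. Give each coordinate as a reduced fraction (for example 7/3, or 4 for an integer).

C = (19, 6)
A = (14, 2)

1. A_x = 14  [A = 2·M−B = 2·(8, 21/2)−(2, 19)]
2. A_y = 2  [A = 2·M−B = 2·(8, 21/2)−(2, 19)]
   so A = (14, 2)
3. C_x = 19  [C = 2·N−B = 2·(21/2, 25/2)−(2, 19)]
4. C_y = 6  [C = 2·N−B = 2·(21/2, 25/2)−(2, 19)]
   so C = (19, 6)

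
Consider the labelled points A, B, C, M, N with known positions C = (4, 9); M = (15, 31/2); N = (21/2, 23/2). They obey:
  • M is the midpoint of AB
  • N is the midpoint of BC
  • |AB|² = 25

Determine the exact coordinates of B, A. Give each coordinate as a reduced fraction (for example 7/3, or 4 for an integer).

B = (17, 14)
A = (13, 17)

1. B_x = 17  [B = 2·N−C = 2·(21/2, 23/2)−(4, 9)]
2. B_y = 14  [B = 2·N−C = 2·(21/2, 23/2)−(4, 9)]
   so B = (17, 14)
3. A_x = 13  [A = 2·M−B = 2·(15, 31/2)−(17, 14)]
4. A_y = 17  [A = 2·M−B = 2·(15, 31/2)−(17, 14)]
   so A = (13, 17)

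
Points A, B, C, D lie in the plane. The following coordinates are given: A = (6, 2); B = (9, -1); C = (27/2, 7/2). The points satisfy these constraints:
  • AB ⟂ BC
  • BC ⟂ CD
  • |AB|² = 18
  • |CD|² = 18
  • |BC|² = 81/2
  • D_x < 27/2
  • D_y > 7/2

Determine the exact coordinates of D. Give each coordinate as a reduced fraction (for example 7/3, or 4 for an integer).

1. D_x = 21/2  [[BC ⟂ CD ⇒ 9/2x+9/2y-153/2=0] ∩ [|D−(27/2, 7/2)|²=18]]
2. D_y = 13/2  [[BC ⟂ CD ⇒ 9/2x+9/2y-153/2=0] ∩ [|D−(27/2, 7/2)|²=18]]
   so D = (21/2, 13/2)

D = (21/2, 13/2)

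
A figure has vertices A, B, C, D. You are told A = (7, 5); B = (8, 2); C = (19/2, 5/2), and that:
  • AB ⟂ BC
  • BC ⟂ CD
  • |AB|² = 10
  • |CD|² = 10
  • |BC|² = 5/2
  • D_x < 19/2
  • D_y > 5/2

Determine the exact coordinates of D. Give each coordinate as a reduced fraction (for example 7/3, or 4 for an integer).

1. D_x = 17/2  [[BC ⟂ CD ⇒ 3/2x+1/2y-31/2=0] ∩ [|D−(19/2, 5/2)|²=10]]
2. D_y = 11/2  [[BC ⟂ CD ⇒ 3/2x+1/2y-31/2=0] ∩ [|D−(19/2, 5/2)|²=10]]
   so D = (17/2, 11/2)

D = (17/2, 11/2)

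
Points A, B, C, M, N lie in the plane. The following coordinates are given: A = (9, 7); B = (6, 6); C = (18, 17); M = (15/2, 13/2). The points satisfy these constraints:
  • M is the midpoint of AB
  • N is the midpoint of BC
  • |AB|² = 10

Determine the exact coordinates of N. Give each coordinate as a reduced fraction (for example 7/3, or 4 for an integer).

N = (12, 23/2)

1. N_x = 12  [2·N = B+C = (6, 6)+(18, 17)]
2. N_y = 23/2  [2·N = B+C = (6, 6)+(18, 17)]
   so N = (12, 23/2)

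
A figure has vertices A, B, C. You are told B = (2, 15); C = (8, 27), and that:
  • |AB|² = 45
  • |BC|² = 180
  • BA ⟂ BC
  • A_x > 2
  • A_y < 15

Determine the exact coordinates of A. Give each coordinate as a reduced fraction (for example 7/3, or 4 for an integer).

1. A_x = 8  [[BA ⟂ BC ⇒ 6x+12y-192=0] ∩ [|A−(2, 15)|²=45]]
2. A_y = 12  [[BA ⟂ BC ⇒ 6x+12y-192=0] ∩ [|A−(2, 15)|²=45]]
   so A = (8, 12)

A = (8, 12)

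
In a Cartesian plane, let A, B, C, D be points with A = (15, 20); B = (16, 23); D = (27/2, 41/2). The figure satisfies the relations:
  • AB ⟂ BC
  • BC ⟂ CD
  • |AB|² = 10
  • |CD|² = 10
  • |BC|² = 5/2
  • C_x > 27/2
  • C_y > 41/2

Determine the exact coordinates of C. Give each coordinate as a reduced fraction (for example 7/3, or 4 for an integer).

C = (29/2, 47/2)

1. C_x = 29/2  [[AB ⟂ BC ⇒ 1x+3y-85=0] ∩ [|C−(27/2, 41/2)|²=10]]
2. C_y = 47/2  [[AB ⟂ BC ⇒ 1x+3y-85=0] ∩ [|C−(27/2, 41/2)|²=10]]
   so C = (29/2, 47/2)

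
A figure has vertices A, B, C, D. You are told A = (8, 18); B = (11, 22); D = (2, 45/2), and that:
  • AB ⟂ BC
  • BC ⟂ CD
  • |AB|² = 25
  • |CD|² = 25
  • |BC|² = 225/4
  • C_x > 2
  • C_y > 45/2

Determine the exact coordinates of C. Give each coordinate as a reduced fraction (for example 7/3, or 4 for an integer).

1. C_x = 5  [[AB ⟂ BC ⇒ 3x+4y-121=0] ∩ [|C−(2, 45/2)|²=25]]
2. C_y = 53/2  [[AB ⟂ BC ⇒ 3x+4y-121=0] ∩ [|C−(2, 45/2)|²=25]]
   so C = (5, 53/2)

C = (5, 53/2)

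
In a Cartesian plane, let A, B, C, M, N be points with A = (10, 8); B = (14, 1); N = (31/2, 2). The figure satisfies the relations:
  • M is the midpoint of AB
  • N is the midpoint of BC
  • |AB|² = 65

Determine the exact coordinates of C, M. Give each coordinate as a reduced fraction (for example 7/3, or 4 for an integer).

C = (17, 3)
M = (12, 9/2)

1. M_x = 12  [2·M = A+B = (10, 8)+(14, 1)]
2. M_y = 9/2  [2·M = A+B = (10, 8)+(14, 1)]
   so M = (12, 9/2)
3. C_x = 17  [C = 2·N−B = 2·(31/2, 2)−(14, 1)]
4. C_y = 3  [C = 2·N−B = 2·(31/2, 2)−(14, 1)]
   so C = (17, 3)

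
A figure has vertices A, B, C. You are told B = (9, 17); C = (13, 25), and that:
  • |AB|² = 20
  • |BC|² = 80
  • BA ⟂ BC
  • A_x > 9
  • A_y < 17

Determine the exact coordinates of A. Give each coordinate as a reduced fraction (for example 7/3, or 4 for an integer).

A = (13, 15)

1. A_x = 13  [[BA ⟂ BC ⇒ 4x+8y-172=0] ∩ [|A−(9, 17)|²=20]]
2. A_y = 15  [[BA ⟂ BC ⇒ 4x+8y-172=0] ∩ [|A−(9, 17)|²=20]]
   so A = (13, 15)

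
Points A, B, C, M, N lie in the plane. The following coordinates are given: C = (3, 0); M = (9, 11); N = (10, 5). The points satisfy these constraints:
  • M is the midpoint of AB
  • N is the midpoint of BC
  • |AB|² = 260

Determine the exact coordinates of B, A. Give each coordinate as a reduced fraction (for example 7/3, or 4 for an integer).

1. B_x = 17  [B = 2·N−C = 2·(10, 5)−(3, 0)]
2. B_y = 10  [B = 2·N−C = 2·(10, 5)−(3, 0)]
   so B = (17, 10)
3. A_x = 1  [A = 2·M−B = 2·(9, 11)−(17, 10)]
4. A_y = 12  [A = 2·M−B = 2·(9, 11)−(17, 10)]
   so A = (1, 12)

B = (17, 10)
A = (1, 12)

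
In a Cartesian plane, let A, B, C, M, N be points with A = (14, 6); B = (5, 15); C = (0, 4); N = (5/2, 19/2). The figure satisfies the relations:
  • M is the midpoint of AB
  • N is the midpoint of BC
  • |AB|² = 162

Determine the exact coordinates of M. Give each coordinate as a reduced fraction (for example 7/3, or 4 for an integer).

M = (19/2, 21/2)

1. M_x = 19/2  [2·M = A+B = (14, 6)+(5, 15)]
2. M_y = 21/2  [2·M = A+B = (14, 6)+(5, 15)]
   so M = (19/2, 21/2)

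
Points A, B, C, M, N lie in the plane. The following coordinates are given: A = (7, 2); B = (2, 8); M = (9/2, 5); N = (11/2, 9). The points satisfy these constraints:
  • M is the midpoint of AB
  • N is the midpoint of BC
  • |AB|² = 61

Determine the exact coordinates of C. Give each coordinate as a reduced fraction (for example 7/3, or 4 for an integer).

C = (9, 10)

1. C_x = 9  [C = 2·N−B = 2·(11/2, 9)−(2, 8)]
2. C_y = 10  [C = 2·N−B = 2·(11/2, 9)−(2, 8)]
   so C = (9, 10)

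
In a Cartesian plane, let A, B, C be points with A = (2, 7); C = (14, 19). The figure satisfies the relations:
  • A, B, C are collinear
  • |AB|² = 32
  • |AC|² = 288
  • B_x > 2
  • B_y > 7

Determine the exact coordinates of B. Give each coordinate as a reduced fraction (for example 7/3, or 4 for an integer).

1. B_x = 6  [[A, B, C are collinear ⇒ 12x-12y+60=0] ∩ [|B−(2, 7)|²=32]]
2. B_y = 11  [[A, B, C are collinear ⇒ 12x-12y+60=0] ∩ [|B−(2, 7)|²=32]]
   so B = (6, 11)

B = (6, 11)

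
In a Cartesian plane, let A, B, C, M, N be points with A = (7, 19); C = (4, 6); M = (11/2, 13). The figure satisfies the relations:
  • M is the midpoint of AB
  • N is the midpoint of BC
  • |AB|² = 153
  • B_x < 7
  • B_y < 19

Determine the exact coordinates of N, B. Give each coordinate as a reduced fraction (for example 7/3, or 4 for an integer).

1. B_x = 4  [B = 2·M−A = 2·(11/2, 13)−(7, 19)]
2. B_y = 7  [B = 2·M−A = 2·(11/2, 13)−(7, 19)]
   so B = (4, 7)
3. N_x = 4  [2·N = B+C = (4, 7)+(4, 6)]
4. N_y = 13/2  [2·N = B+C = (4, 7)+(4, 6)]
   so N = (4, 13/2)

N = (4, 13/2)
B = (4, 7)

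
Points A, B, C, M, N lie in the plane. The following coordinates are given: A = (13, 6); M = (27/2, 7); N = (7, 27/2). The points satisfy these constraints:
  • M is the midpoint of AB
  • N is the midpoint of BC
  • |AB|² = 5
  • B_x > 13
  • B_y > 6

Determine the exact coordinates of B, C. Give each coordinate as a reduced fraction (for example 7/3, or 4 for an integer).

B = (14, 8)
C = (0, 19)

1. B_x = 14  [B = 2·M−A = 2·(27/2, 7)−(13, 6)]
2. B_y = 8  [B = 2·M−A = 2·(27/2, 7)−(13, 6)]
   so B = (14, 8)
3. C_x = 0  [C = 2·N−B = 2·(7, 27/2)−(14, 8)]
4. C_y = 19  [C = 2·N−B = 2·(7, 27/2)−(14, 8)]
   so C = (0, 19)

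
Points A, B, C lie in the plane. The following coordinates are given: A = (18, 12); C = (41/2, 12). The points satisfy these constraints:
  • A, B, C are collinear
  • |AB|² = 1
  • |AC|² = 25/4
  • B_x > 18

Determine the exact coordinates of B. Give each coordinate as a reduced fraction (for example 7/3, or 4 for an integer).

B = (19, 12)

1. B_x = 19  [[A, B, C are collinear ⇒ -5/2y+30=0] ∩ [|B−(18, 12)|²=1]]
2. B_y = 12  [[A, B, C are collinear ⇒ -5/2y+30=0] ∩ [|B−(18, 12)|²=1]]
   so B = (19, 12)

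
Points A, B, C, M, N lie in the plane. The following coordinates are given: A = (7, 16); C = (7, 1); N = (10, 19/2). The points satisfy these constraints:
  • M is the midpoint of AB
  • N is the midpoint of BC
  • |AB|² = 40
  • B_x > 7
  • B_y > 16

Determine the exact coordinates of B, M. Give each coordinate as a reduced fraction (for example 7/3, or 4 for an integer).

1. B_x = 13  [B = 2·N−C = 2·(10, 19/2)−(7, 1)]
2. B_y = 18  [B = 2·N−C = 2·(10, 19/2)−(7, 1)]
   so B = (13, 18)
3. M_x = 10  [2·M = A+B = (7, 16)+(13, 18)]
4. M_y = 17  [2·M = A+B = (7, 16)+(13, 18)]
   so M = (10, 17)

B = (13, 18)
M = (10, 17)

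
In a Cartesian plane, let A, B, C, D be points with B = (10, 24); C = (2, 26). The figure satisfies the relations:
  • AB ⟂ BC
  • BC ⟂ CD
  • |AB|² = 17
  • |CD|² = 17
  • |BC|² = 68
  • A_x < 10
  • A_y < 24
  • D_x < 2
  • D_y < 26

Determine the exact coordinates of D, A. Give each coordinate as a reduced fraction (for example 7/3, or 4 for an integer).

D = (1, 22)
A = (9, 20)

1. D_x = 1  [[BC ⟂ CD ⇒ -8x+2y-36=0] ∩ [|D−(2, 26)|²=17]]
2. D_y = 22  [[BC ⟂ CD ⇒ -8x+2y-36=0] ∩ [|D−(2, 26)|²=17]]
   so D = (1, 22)
3. A_x = 9  [[AB ⟂ BC ⇒ 8x-2y-32=0] ∩ [|A−(10, 24)|²=17]]
4. A_y = 20  [[AB ⟂ BC ⇒ 8x-2y-32=0] ∩ [|A−(10, 24)|²=17]]
   so A = (9, 20)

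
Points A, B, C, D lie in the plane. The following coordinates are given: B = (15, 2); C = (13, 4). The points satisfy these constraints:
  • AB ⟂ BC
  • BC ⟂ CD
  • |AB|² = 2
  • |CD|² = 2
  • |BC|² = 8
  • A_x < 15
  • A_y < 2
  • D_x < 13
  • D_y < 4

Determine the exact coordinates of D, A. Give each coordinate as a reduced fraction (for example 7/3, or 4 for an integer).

D = (12, 3)
A = (14, 1)

1. D_x = 12  [[BC ⟂ CD ⇒ -2x+2y+18=0] ∩ [|D−(13, 4)|²=2]]
2. D_y = 3  [[BC ⟂ CD ⇒ -2x+2y+18=0] ∩ [|D−(13, 4)|²=2]]
   so D = (12, 3)
3. A_x = 14  [[AB ⟂ BC ⇒ 2x-2y-26=0] ∩ [|A−(15, 2)|²=2]]
4. A_y = 1  [[AB ⟂ BC ⇒ 2x-2y-26=0] ∩ [|A−(15, 2)|²=2]]
   so A = (14, 1)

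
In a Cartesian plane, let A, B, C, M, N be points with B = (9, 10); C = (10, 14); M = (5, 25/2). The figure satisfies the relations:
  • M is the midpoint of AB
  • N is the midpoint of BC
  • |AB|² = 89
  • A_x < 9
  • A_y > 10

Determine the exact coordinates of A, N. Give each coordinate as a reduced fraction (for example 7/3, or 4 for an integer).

A = (1, 15)
N = (19/2, 12)

1. A_x = 1  [A = 2·M−B = 2·(5, 25/2)−(9, 10)]
2. A_y = 15  [A = 2·M−B = 2·(5, 25/2)−(9, 10)]
   so A = (1, 15)
3. N_x = 19/2  [2·N = B+C = (9, 10)+(10, 14)]
4. N_y = 12  [2·N = B+C = (9, 10)+(10, 14)]
   so N = (19/2, 12)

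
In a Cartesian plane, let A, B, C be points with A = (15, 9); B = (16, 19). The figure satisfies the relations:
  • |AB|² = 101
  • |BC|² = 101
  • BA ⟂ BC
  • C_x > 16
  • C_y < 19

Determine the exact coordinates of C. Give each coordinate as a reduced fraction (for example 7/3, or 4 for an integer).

1. C_x = 26  [[BA ⟂ BC ⇒ -1x-10y+206=0] ∩ [|C−(16, 19)|²=101]]
2. C_y = 18  [[BA ⟂ BC ⇒ -1x-10y+206=0] ∩ [|C−(16, 19)|²=101]]
   so C = (26, 18)

C = (26, 18)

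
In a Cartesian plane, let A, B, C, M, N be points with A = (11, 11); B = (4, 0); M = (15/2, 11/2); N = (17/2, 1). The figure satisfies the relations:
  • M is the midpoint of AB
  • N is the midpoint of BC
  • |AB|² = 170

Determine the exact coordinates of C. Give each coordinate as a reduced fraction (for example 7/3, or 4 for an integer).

1. C_x = 13  [C = 2·N−B = 2·(17/2, 1)−(4, 0)]
2. C_y = 2  [C = 2·N−B = 2·(17/2, 1)−(4, 0)]
   so C = (13, 2)

C = (13, 2)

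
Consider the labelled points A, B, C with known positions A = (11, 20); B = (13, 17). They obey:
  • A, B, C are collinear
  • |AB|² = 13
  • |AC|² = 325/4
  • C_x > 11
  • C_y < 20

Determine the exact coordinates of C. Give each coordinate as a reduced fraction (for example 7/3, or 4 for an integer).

C = (16, 25/2)

1. C_x = 16  [[A, B, C are collinear ⇒ 3x+2y-73=0] ∩ [|C−(11, 20)|²=325/4]]
2. C_y = 25/2  [[A, B, C are collinear ⇒ 3x+2y-73=0] ∩ [|C−(11, 20)|²=325/4]]
   so C = (16, 25/2)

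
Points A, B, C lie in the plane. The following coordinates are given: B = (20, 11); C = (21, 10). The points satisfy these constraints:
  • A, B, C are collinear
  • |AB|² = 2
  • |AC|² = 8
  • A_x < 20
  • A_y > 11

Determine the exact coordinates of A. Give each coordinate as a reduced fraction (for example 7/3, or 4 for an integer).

1. A_x = 19  [[A, B, C are collinear ⇒ 1x+1y-31=0] ∩ [|A−(20, 11)|²=2]]
2. A_y = 12  [[A, B, C are collinear ⇒ 1x+1y-31=0] ∩ [|A−(20, 11)|²=2]]
   so A = (19, 12)

A = (19, 12)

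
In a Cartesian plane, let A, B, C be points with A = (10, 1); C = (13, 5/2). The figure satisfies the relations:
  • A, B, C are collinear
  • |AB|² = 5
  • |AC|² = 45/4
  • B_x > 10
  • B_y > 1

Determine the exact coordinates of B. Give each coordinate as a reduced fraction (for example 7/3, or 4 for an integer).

B = (12, 2)

1. B_x = 12  [[A, B, C are collinear ⇒ 3/2x-3y-12=0] ∩ [|B−(10, 1)|²=5]]
2. B_y = 2  [[A, B, C are collinear ⇒ 3/2x-3y-12=0] ∩ [|B−(10, 1)|²=5]]
   so B = (12, 2)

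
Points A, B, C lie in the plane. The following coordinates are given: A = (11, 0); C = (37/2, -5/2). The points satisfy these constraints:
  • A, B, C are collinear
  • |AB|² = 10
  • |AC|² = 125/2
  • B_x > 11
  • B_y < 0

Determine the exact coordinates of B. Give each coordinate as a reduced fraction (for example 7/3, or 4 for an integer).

B = (14, -1)

1. B_x = 14  [[A, B, C are collinear ⇒ -5/2x-15/2y+55/2=0] ∩ [|B−(11, 0)|²=10]]
2. B_y = -1  [[A, B, C are collinear ⇒ -5/2x-15/2y+55/2=0] ∩ [|B−(11, 0)|²=10]]
   so B = (14, -1)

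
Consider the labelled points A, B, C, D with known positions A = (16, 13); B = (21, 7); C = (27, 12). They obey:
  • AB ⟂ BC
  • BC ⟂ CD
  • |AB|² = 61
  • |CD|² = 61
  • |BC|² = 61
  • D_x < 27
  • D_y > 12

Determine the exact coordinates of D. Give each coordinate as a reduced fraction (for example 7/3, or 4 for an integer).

1. D_x = 22  [[BC ⟂ CD ⇒ 6x+5y-222=0] ∩ [|D−(27, 12)|²=61]]
2. D_y = 18  [[BC ⟂ CD ⇒ 6x+5y-222=0] ∩ [|D−(27, 12)|²=61]]
   so D = (22, 18)

D = (22, 18)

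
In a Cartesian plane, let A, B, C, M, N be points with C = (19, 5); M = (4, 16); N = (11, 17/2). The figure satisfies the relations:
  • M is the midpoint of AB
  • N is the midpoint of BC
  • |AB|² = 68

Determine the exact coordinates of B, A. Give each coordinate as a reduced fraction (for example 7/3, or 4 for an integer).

1. B_x = 3  [B = 2·N−C = 2·(11, 17/2)−(19, 5)]
2. B_y = 12  [B = 2·N−C = 2·(11, 17/2)−(19, 5)]
   so B = (3, 12)
3. A_x = 5  [A = 2·M−B = 2·(4, 16)−(3, 12)]
4. A_y = 20  [A = 2·M−B = 2·(4, 16)−(3, 12)]
   so A = (5, 20)

B = (3, 12)
A = (5, 20)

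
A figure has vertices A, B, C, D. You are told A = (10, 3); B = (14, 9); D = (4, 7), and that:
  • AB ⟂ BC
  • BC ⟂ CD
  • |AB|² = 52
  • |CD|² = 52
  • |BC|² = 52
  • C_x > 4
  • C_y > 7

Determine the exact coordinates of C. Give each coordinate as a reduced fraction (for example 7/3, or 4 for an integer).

1. C_x = 8  [[AB ⟂ BC ⇒ 4x+6y-110=0] ∩ [|C−(4, 7)|²=52]]
2. C_y = 13  [[AB ⟂ BC ⇒ 4x+6y-110=0] ∩ [|C−(4, 7)|²=52]]
   so C = (8, 13)

C = (8, 13)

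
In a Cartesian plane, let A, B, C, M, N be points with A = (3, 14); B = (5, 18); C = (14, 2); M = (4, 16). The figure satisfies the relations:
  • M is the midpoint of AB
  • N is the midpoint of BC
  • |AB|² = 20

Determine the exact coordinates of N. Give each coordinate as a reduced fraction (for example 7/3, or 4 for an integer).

N = (19/2, 10)

1. N_x = 19/2  [2·N = B+C = (5, 18)+(14, 2)]
2. N_y = 10  [2·N = B+C = (5, 18)+(14, 2)]
   so N = (19/2, 10)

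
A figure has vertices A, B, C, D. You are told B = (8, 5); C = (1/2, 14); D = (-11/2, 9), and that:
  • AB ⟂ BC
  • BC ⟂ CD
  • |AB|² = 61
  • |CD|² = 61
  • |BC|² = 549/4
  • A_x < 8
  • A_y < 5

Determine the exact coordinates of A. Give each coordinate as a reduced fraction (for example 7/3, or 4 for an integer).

A = (2, 0)

1. A_x = 2  [[AB ⟂ BC ⇒ 15/2x-9y-15=0] ∩ [|A−(8, 5)|²=61]]
2. A_y = 0  [[AB ⟂ BC ⇒ 15/2x-9y-15=0] ∩ [|A−(8, 5)|²=61]]
   so A = (2, 0)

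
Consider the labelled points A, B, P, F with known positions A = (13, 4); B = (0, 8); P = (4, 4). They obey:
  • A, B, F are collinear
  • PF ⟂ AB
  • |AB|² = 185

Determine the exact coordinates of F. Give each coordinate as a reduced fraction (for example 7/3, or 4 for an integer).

F = (884/185, 1208/185)

1. F_x = 884/185  [[A, B, F are collinear ⇒ -4x-13y+104=0] ∩ [PF ⟂ AB ⇒ -13x+4y+36=0]]
2. F_y = 1208/185  [[A, B, F are collinear ⇒ -4x-13y+104=0] ∩ [PF ⟂ AB ⇒ -13x+4y+36=0]]
   so F = (884/185, 1208/185)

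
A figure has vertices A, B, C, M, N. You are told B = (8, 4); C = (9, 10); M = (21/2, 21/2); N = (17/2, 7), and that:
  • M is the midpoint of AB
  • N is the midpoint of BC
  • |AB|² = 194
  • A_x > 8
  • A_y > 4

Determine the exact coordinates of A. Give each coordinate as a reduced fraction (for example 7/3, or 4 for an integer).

A = (13, 17)

1. A_x = 13  [A = 2·M−B = 2·(21/2, 21/2)−(8, 4)]
2. A_y = 17  [A = 2·M−B = 2·(21/2, 21/2)−(8, 4)]
   so A = (13, 17)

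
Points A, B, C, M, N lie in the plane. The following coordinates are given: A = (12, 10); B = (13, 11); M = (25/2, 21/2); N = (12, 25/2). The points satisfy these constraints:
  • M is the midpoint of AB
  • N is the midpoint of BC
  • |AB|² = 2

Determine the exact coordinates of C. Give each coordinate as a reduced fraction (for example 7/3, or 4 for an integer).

C = (11, 14)

1. C_x = 11  [C = 2·N−B = 2·(12, 25/2)−(13, 11)]
2. C_y = 14  [C = 2·N−B = 2·(12, 25/2)−(13, 11)]
   so C = (11, 14)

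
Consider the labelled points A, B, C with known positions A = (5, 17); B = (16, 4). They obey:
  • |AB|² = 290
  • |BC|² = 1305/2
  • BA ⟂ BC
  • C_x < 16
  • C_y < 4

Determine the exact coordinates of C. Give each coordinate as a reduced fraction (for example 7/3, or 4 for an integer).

C = (-7/2, -25/2)

1. C_x = -7/2  [[BA ⟂ BC ⇒ -11x+13y+124=0] ∩ [|C−(16, 4)|²=1305/2]]
2. C_y = -25/2  [[BA ⟂ BC ⇒ -11x+13y+124=0] ∩ [|C−(16, 4)|²=1305/2]]
   so C = (-7/2, -25/2)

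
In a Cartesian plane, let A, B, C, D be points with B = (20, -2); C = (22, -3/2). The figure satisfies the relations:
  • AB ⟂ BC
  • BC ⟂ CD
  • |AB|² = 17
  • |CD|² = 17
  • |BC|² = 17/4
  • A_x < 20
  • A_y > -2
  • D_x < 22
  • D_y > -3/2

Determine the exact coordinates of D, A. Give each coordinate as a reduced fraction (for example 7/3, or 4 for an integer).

D = (21, 5/2)
A = (19, 2)

1. D_x = 21  [[BC ⟂ CD ⇒ 2x+1/2y-173/4=0] ∩ [|D−(22, -3/2)|²=17]]
2. D_y = 5/2  [[BC ⟂ CD ⇒ 2x+1/2y-173/4=0] ∩ [|D−(22, -3/2)|²=17]]
   so D = (21, 5/2)
3. A_x = 19  [[AB ⟂ BC ⇒ -2x-1/2y+39=0] ∩ [|A−(20, -2)|²=17]]
4. A_y = 2  [[AB ⟂ BC ⇒ -2x-1/2y+39=0] ∩ [|A−(20, -2)|²=17]]
   so A = (19, 2)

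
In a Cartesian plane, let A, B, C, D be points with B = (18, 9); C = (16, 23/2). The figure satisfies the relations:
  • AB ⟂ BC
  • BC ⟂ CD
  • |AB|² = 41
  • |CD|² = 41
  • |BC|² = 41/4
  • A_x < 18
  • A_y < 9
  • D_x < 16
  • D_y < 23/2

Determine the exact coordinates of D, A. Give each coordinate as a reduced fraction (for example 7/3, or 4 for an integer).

1. D_x = 11  [[BC ⟂ CD ⇒ -2x+5/2y+13/4=0] ∩ [|D−(16, 23/2)|²=41]]
2. D_y = 15/2  [[BC ⟂ CD ⇒ -2x+5/2y+13/4=0] ∩ [|D−(16, 23/2)|²=41]]
   so D = (11, 15/2)
3. A_x = 13  [[AB ⟂ BC ⇒ 2x-5/2y-27/2=0] ∩ [|A−(18, 9)|²=41]]
4. A_y = 5  [[AB ⟂ BC ⇒ 2x-5/2y-27/2=0] ∩ [|A−(18, 9)|²=41]]
   so A = (13, 5)

D = (11, 15/2)
A = (13, 5)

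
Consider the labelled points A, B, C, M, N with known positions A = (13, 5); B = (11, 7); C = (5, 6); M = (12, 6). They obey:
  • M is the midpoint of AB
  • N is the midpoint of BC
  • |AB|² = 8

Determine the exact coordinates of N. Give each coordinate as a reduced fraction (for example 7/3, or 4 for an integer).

1. N_x = 8  [2·N = B+C = (11, 7)+(5, 6)]
2. N_y = 13/2  [2·N = B+C = (11, 7)+(5, 6)]
   so N = (8, 13/2)

N = (8, 13/2)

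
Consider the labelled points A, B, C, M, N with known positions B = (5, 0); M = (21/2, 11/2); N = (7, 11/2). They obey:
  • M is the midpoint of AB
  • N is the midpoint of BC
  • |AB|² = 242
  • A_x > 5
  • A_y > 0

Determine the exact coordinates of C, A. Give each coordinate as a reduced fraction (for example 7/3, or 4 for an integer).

C = (9, 11)
A = (16, 11)

1. A_x = 16  [A = 2·M−B = 2·(21/2, 11/2)−(5, 0)]
2. A_y = 11  [A = 2·M−B = 2·(21/2, 11/2)−(5, 0)]
   so A = (16, 11)
3. C_x = 9  [C = 2·N−B = 2·(7, 11/2)−(5, 0)]
4. C_y = 11  [C = 2·N−B = 2·(7, 11/2)−(5, 0)]
   so C = (9, 11)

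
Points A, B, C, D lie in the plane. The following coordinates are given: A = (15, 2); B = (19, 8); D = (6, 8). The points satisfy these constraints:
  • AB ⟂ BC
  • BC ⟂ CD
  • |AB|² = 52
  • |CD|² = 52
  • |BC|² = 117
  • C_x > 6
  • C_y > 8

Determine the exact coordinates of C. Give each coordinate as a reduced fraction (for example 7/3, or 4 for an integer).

1. C_x = 10  [[AB ⟂ BC ⇒ 4x+6y-124=0] ∩ [|C−(6, 8)|²=52]]
2. C_y = 14  [[AB ⟂ BC ⇒ 4x+6y-124=0] ∩ [|C−(6, 8)|²=52]]
   so C = (10, 14)

C = (10, 14)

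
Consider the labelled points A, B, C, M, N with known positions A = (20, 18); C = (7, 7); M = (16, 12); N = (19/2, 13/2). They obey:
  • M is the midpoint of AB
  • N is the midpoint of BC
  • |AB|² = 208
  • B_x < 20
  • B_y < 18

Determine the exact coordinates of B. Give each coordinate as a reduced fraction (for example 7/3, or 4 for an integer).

B = (12, 6)

1. B_x = 12  [B = 2·M−A = 2·(16, 12)−(20, 18)]
2. B_y = 6  [B = 2·M−A = 2·(16, 12)−(20, 18)]
   so B = (12, 6)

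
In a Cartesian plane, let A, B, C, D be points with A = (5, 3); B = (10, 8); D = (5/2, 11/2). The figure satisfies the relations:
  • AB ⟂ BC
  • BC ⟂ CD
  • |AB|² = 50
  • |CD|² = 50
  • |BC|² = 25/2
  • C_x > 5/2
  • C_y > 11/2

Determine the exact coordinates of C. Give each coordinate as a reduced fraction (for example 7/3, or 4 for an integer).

C = (15/2, 21/2)

1. C_x = 15/2  [[AB ⟂ BC ⇒ 5x+5y-90=0] ∩ [|C−(5/2, 11/2)|²=50]]
2. C_y = 21/2  [[AB ⟂ BC ⇒ 5x+5y-90=0] ∩ [|C−(5/2, 11/2)|²=50]]
   so C = (15/2, 21/2)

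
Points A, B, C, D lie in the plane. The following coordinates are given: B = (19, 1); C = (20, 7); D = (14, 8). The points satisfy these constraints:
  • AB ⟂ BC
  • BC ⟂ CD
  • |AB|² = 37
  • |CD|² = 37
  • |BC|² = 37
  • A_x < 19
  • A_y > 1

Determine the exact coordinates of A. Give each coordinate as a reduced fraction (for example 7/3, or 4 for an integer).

A = (13, 2)

1. A_x = 13  [[AB ⟂ BC ⇒ -1x-6y+25=0] ∩ [|A−(19, 1)|²=37]]
2. A_y = 2  [[AB ⟂ BC ⇒ -1x-6y+25=0] ∩ [|A−(19, 1)|²=37]]
   so A = (13, 2)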